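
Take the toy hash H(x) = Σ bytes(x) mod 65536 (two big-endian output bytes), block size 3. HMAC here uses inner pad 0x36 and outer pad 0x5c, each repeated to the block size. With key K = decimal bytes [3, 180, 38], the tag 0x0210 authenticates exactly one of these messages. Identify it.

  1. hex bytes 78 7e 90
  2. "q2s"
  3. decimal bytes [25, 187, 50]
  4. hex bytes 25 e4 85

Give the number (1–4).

1

Key decimal bytes [3, 180, 38] = 03 b4 26 is exactly B = 3 bytes: K' = 03 b4 26.
K' ⊕ ipad = 35 82 10; K' ⊕ opad = 5f e8 7a.
m1: inner = H(35 82 10 78 7e 90) = 02 4d; tag = H(5f e8 7a 02 4d) = 0210 ← matches
m2: inner = H(35 82 10 71 32 73) = 01 dd; tag = H(5f e8 7a 01 dd) = 029f
m3: inner = H(35 82 10 19 bb 32) = 01 cd; tag = H(5f e8 7a 01 cd) = 028f
m4: inner = H(35 82 10 25 e4 85) = 02 55; tag = H(5f e8 7a 02 55) = 0218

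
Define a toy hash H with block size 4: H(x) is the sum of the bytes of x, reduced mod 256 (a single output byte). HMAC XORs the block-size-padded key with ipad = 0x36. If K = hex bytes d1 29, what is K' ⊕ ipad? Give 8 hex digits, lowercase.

Key hex bytes d1 29 is 2 bytes ≤ B = 4; zero-pad to 4 bytes: K' = d1 29 00 00.
XOR each byte with 0x36: d1⊕36=e7, 29⊕36=1f, 00⊕36=36, 00⊕36=36.

e71f3636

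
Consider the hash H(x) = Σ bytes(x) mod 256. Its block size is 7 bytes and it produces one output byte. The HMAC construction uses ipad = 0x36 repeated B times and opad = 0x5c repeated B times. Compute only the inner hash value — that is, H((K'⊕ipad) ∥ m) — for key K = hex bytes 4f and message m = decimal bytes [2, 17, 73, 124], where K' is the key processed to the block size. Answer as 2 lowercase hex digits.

Key hex bytes 4f is 1 byte ≤ B = 7; zero-pad to 7 bytes: K' = 4f 00 00 00 00 00 00.
K' ⊕ ipad = 79 36 36 36 36 36 36.
Inner input = 79 36 36 36 36 36 36 ∥ 02 11 49 7c.
Inner hash: sum = 121+54+54+54+54+54+54+2+17+73+124 = 661; mod 256 = 149 → 95.

95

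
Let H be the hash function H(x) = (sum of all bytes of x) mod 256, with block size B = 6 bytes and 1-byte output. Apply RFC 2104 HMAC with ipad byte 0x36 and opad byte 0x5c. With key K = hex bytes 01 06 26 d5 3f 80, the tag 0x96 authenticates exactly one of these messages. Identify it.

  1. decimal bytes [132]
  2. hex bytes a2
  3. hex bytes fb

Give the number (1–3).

1

Key hex bytes 01 06 26 d5 3f 80 is exactly B = 6 bytes: K' = 01 06 26 d5 3f 80.
K' ⊕ ipad = 37 30 10 e3 09 b6; K' ⊕ opad = 5d 5a 7a 89 63 dc.
m1: inner = H(37 30 10 e3 09 b6 84) = 9d; tag = H(5d 5a 7a 89 63 dc 9d) = 96 ← matches
m2: inner = H(37 30 10 e3 09 b6 a2) = bb; tag = H(5d 5a 7a 89 63 dc bb) = b4
m3: inner = H(37 30 10 e3 09 b6 fb) = 14; tag = H(5d 5a 7a 89 63 dc 14) = 0d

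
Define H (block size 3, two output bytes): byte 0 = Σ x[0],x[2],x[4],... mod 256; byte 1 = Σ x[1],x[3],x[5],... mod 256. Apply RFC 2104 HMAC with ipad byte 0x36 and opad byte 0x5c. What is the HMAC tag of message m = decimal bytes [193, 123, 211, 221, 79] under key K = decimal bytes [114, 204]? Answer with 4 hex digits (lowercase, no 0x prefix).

6762

Key decimal bytes [114, 204] = 72 cc is 2 bytes ≤ B = 3; zero-pad to 3 bytes: K' = 72 cc 00.
K' ⊕ ipad = 44 fa 36.  K' ⊕ opad = 2e 90 5c.
Inner input = (K'⊕ipad) ∥ m = 44 fa 36 ∥ c1 7b d3 dd 4f.
Inner hash: even-index sum = 466 mod 256 = 210; odd-index sum = 733 mod 256 = 221 → d2 dd.
Outer input = (K'⊕opad) ∥ inner = 2e 90 5c ∥ d2 dd.
Outer hash (tag): even-index sum = 359 mod 256 = 103; odd-index sum = 354 mod 256 = 98 → 67 62.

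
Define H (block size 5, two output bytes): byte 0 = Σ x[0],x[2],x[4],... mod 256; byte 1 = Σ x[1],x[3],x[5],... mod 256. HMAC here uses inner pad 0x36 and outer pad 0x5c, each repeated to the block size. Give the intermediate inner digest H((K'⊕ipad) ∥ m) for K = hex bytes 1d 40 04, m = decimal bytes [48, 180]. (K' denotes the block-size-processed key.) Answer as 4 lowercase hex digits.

47dc

Key hex bytes 1d 40 04 is 3 bytes ≤ B = 5; zero-pad to 5 bytes: K' = 1d 40 04 00 00.
K' ⊕ ipad = 2b 76 32 36 36.
Inner input = 2b 76 32 36 36 ∥ 30 b4.
Inner hash: even-index sum = 327 mod 256 = 71; odd-index sum = 220 mod 256 = 220 → 47 dc.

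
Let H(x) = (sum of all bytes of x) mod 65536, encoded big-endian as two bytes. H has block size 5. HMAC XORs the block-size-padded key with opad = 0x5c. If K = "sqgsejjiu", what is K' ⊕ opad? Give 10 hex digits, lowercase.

5f895c5c5c

Key "sqgsejjiu" = 73 71 67 73 65 6a 6a 69 75 is 9 bytes > B = 5, so hash it first: H(key) = 03 d5, then zero-pad to 5 bytes: K' = 03 d5 00 00 00.
XOR each byte with 0x5c: 03⊕5c=5f, d5⊕5c=89, 00⊕5c=5c, 00⊕5c=5c, 00⊕5c=5c.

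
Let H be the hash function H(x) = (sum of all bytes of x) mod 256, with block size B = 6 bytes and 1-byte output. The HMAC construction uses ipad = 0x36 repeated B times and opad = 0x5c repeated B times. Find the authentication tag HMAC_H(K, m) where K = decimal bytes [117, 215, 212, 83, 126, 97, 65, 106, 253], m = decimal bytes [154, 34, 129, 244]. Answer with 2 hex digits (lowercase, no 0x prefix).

7d

Key decimal bytes [117, 215, 212, 83, 126, 97, 65, 106, 253] = 75 d7 d4 53 7e 61 41 6a fd is 9 bytes > B = 6, so hash it first: H(key) = fa, then zero-pad to 6 bytes: K' = fa 00 00 00 00 00.
K' ⊕ ipad = cc 36 36 36 36 36.  K' ⊕ opad = a6 5c 5c 5c 5c 5c.
Inner input = (K'⊕ipad) ∥ m = cc 36 36 36 36 36 ∥ 9a 22 81 f4.
Inner hash: sum = 204+54+54+54+54+54+154+34+129+244 = 1035; mod 256 = 11 → 0b.
Outer input = (K'⊕opad) ∥ inner = a6 5c 5c 5c 5c 5c ∥ 0b.
Outer hash (tag): sum = 166+92+92+92+92+92+11 = 637; mod 256 = 125 → 7d.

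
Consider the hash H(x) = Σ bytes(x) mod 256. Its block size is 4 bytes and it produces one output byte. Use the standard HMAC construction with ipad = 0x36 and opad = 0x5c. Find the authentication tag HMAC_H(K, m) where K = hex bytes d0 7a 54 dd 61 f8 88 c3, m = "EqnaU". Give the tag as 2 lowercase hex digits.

fc

Key hex bytes d0 7a 54 dd 61 f8 88 c3 is 8 bytes > B = 4, so hash it first: H(key) = 1f, then zero-pad to 4 bytes: K' = 1f 00 00 00.
K' ⊕ ipad = 29 36 36 36.  K' ⊕ opad = 43 5c 5c 5c.
Inner input = (K'⊕ipad) ∥ m = 29 36 36 36 ∥ 45 71 6e 61 55.
Inner hash: sum = 41+54+54+54+69+113+110+97+85 = 677; mod 256 = 165 → a5.
Outer input = (K'⊕opad) ∥ inner = 43 5c 5c 5c ∥ a5.
Outer hash (tag): sum = 67+92+92+92+165 = 508; mod 256 = 252 → fc.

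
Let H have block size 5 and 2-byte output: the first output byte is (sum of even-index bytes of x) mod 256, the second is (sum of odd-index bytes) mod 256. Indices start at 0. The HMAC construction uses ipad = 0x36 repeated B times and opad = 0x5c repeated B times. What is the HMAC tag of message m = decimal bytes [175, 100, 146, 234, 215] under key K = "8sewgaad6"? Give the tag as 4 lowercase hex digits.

Key "8sewgaad6" = 38 73 65 77 67 61 61 64 36 is 9 bytes > B = 5, so hash it first: H(key) = 9b af, then zero-pad to 5 bytes: K' = 9b af 00 00 00.
K' ⊕ ipad = ad 99 36 36 36.  K' ⊕ opad = c7 f3 5c 5c 5c.
Inner input = (K'⊕ipad) ∥ m = ad 99 36 36 36 ∥ af 64 92 ea d7.
Inner hash: even-index sum = 615 mod 256 = 103; odd-index sum = 743 mod 256 = 231 → 67 e7.
Outer input = (K'⊕opad) ∥ inner = c7 f3 5c 5c 5c ∥ 67 e7.
Outer hash (tag): even-index sum = 614 mod 256 = 102; odd-index sum = 438 mod 256 = 182 → 66 b6.

66b6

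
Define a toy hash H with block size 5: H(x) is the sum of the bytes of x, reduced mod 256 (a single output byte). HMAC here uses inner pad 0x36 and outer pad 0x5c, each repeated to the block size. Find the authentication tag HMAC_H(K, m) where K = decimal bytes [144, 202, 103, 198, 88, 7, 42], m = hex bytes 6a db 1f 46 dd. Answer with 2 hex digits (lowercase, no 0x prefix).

41

Key decimal bytes [144, 202, 103, 198, 88, 7, 42] = 90 ca 67 c6 58 07 2a is 7 bytes > B = 5, so hash it first: H(key) = 10, then zero-pad to 5 bytes: K' = 10 00 00 00 00.
K' ⊕ ipad = 26 36 36 36 36.  K' ⊕ opad = 4c 5c 5c 5c 5c.
Inner input = (K'⊕ipad) ∥ m = 26 36 36 36 36 ∥ 6a db 1f 46 dd.
Inner hash: sum = 38+54+54+54+54+106+219+31+70+221 = 901; mod 256 = 133 → 85.
Outer input = (K'⊕opad) ∥ inner = 4c 5c 5c 5c 5c ∥ 85.
Outer hash (tag): sum = 76+92+92+92+92+133 = 577; mod 256 = 65 → 41.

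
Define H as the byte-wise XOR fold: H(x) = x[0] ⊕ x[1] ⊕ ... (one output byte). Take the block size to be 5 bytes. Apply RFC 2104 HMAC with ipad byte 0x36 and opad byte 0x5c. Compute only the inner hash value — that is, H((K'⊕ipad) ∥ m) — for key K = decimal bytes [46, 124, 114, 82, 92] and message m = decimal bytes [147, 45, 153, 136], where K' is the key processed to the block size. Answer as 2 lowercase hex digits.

b7

Key decimal bytes [46, 124, 114, 82, 92] = 2e 7c 72 52 5c is exactly B = 5 bytes: K' = 2e 7c 72 52 5c.
K' ⊕ ipad = 18 4a 44 64 6a.
Inner input = 18 4a 44 64 6a ∥ 93 2d 99 88.
Inner hash: XOR 18⊕4a⊕44⊕64⊕6a⊕93⊕2d⊕99⊕88 = b7.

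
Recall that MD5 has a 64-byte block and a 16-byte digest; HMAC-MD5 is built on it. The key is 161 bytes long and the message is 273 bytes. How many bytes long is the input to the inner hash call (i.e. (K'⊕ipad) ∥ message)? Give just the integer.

Key is 161 > 64 bytes, so it is hashed to 16 bytes then zero-padded to 64: |K'| = 64.
Inner input = (K'⊕ipad) ∥ m → 64 + 273 = 337 bytes.

337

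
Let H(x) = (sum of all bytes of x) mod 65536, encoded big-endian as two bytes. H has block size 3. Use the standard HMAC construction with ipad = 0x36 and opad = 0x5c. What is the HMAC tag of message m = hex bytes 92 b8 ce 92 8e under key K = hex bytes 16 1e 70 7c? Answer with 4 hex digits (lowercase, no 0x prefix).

Key hex bytes 16 1e 70 7c is 4 bytes > B = 3, so hash it first: H(key) = 01 20, then zero-pad to 3 bytes: K' = 01 20 00.
K' ⊕ ipad = 37 16 36.  K' ⊕ opad = 5d 7c 5c.
Inner input = (K'⊕ipad) ∥ m = 37 16 36 ∥ 92 b8 ce 92 8e.
Inner hash: sum = 55+22+54+146+184+206+146+142 = 955 → 03 bb.
Outer input = (K'⊕opad) ∥ inner = 5d 7c 5c ∥ 03 bb.
Outer hash (tag): sum = 93+124+92+3+187 = 499 → 01 f3.

01f3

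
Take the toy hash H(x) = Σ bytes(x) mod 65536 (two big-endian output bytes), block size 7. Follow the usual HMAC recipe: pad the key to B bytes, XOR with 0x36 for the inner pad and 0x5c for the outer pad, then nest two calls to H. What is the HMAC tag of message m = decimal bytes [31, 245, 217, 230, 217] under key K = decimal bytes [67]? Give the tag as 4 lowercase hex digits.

02b1

Key decimal bytes [67] = 43 is 1 byte ≤ B = 7; zero-pad to 7 bytes: K' = 43 00 00 00 00 00 00.
K' ⊕ ipad = 75 36 36 36 36 36 36.  K' ⊕ opad = 1f 5c 5c 5c 5c 5c 5c.
Inner input = (K'⊕ipad) ∥ m = 75 36 36 36 36 36 36 ∥ 1f f5 d9 e6 d9.
Inner hash: sum = 117+54+54+54+54+54+54+31+245+217+230+217 = 1381 → 05 65.
Outer input = (K'⊕opad) ∥ inner = 1f 5c 5c 5c 5c 5c 5c ∥ 05 65.
Outer hash (tag): sum = 31+92+92+92+92+92+92+5+101 = 689 → 02 b1.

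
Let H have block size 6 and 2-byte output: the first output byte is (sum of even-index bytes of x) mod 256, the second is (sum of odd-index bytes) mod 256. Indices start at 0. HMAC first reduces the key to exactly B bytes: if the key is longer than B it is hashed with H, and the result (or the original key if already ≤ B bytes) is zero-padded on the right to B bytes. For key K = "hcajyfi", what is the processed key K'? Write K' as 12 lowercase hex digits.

|K| = 7 > B = 6, so first hash the key.
H(K): even-index sum = 427 mod 256 = 171; odd-index sum = 307 mod 256 = 51 → ab 33.
Zero-pad H(K) = ab 33 to 6 bytes: K' = ab 33 00 00 00 00.

ab3300000000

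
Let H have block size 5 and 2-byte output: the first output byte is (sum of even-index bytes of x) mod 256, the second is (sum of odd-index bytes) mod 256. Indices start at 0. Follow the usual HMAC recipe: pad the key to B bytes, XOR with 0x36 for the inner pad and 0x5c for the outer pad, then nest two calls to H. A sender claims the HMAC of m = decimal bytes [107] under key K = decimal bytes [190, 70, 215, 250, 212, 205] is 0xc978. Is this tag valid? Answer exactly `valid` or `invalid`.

valid

Key decimal bytes [190, 70, 215, 250, 212, 205] = be 46 d7 fa d4 cd is 6 bytes > B = 5, so hash it first: H(key) = 69 0d, then zero-pad to 5 bytes: K' = 69 0d 00 00 00.
K' ⊕ ipad = 5f 3b 36 36 36; K' ⊕ opad = 35 51 5c 5c 5c.
Inner hash: even-index sum = 203 mod 256 = 203; odd-index sum = 220 mod 256 = 220 → cb dc.
Outer hash (recomputed tag): even-index sum = 457 mod 256 = 201; odd-index sum = 376 mod 256 = 120 → c9 78.
Recomputed tag = c978; claimed = c978 → match.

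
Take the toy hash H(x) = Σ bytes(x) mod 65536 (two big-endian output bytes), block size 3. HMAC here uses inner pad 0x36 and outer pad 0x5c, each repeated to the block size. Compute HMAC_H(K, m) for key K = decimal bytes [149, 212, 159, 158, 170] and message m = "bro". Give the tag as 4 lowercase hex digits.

Key decimal bytes [149, 212, 159, 158, 170] = 95 d4 9f 9e aa is 5 bytes > B = 3, so hash it first: H(key) = 03 50, then zero-pad to 3 bytes: K' = 03 50 00.
K' ⊕ ipad = 35 66 36.  K' ⊕ opad = 5f 0c 5c.
Inner input = (K'⊕ipad) ∥ m = 35 66 36 ∥ 62 72 6f.
Inner hash: sum = 53+102+54+98+114+111 = 532 → 02 14.
Outer input = (K'⊕opad) ∥ inner = 5f 0c 5c ∥ 02 14.
Outer hash (tag): sum = 95+12+92+2+20 = 221 → 00 dd.

00dd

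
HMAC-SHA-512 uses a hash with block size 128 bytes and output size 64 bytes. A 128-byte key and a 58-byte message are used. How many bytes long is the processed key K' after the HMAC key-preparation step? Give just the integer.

128

Key is 128 ≤ 128 bytes, zero-padded: |K'| = 128.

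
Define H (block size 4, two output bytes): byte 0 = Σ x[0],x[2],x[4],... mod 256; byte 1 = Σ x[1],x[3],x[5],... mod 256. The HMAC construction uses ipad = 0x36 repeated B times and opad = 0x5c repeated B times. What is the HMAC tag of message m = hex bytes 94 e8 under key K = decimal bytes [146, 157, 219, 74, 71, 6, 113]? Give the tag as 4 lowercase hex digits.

b206

Key decimal bytes [146, 157, 219, 74, 71, 6, 113] = 92 9d db 4a 47 06 71 is 7 bytes > B = 4, so hash it first: H(key) = 25 ed, then zero-pad to 4 bytes: K' = 25 ed 00 00.
K' ⊕ ipad = 13 db 36 36.  K' ⊕ opad = 79 b1 5c 5c.
Inner input = (K'⊕ipad) ∥ m = 13 db 36 36 ∥ 94 e8.
Inner hash: even-index sum = 221 mod 256 = 221; odd-index sum = 505 mod 256 = 249 → dd f9.
Outer input = (K'⊕opad) ∥ inner = 79 b1 5c 5c ∥ dd f9.
Outer hash (tag): even-index sum = 434 mod 256 = 178; odd-index sum = 518 mod 256 = 6 → b2 06.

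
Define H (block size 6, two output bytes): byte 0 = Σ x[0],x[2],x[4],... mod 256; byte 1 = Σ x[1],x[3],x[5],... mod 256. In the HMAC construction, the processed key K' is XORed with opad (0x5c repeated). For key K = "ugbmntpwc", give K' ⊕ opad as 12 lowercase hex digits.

Key "ugbmntpwc" = 75 67 62 6d 6e 74 70 77 63 is 9 bytes > B = 6, so hash it first: H(key) = 18 bf, then zero-pad to 6 bytes: K' = 18 bf 00 00 00 00.
XOR each byte with 0x5c: 18⊕5c=44, bf⊕5c=e3, 00⊕5c=5c, 00⊕5c=5c, 00⊕5c=5c, 00⊕5c=5c.

44e35c5c5c5c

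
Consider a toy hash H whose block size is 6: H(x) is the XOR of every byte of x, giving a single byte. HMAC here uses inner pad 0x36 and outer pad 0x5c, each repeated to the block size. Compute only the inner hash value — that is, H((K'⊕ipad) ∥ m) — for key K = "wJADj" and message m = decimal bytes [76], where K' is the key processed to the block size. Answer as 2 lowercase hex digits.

Key "wJADj" = 77 4a 41 44 6a is 5 bytes ≤ B = 6; zero-pad to 6 bytes: K' = 77 4a 41 44 6a 00.
K' ⊕ ipad = 41 7c 77 72 5c 36.
Inner input = 41 7c 77 72 5c 36 ∥ 4c.
Inner hash: XOR 41⊕7c⊕77⊕72⊕5c⊕36⊕4c = 1e.

1e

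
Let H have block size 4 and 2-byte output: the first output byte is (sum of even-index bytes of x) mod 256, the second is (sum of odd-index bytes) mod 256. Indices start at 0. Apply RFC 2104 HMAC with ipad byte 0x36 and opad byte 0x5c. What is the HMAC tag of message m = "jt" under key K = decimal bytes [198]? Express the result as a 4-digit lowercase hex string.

Key decimal bytes [198] = c6 is 1 byte ≤ B = 4; zero-pad to 4 bytes: K' = c6 00 00 00.
K' ⊕ ipad = f0 36 36 36.  K' ⊕ opad = 9a 5c 5c 5c.
Inner input = (K'⊕ipad) ∥ m = f0 36 36 36 ∥ 6a 74.
Inner hash: even-index sum = 400 mod 256 = 144; odd-index sum = 224 mod 256 = 224 → 90 e0.
Outer input = (K'⊕opad) ∥ inner = 9a 5c 5c 5c ∥ 90 e0.
Outer hash (tag): even-index sum = 390 mod 256 = 134; odd-index sum = 408 mod 256 = 152 → 86 98.

8698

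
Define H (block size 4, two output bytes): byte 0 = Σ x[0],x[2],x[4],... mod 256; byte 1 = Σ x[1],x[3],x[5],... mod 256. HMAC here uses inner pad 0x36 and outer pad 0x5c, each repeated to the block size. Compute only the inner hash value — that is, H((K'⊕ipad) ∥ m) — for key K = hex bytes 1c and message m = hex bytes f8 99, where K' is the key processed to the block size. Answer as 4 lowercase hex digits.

Key hex bytes 1c is 1 byte ≤ B = 4; zero-pad to 4 bytes: K' = 1c 00 00 00.
K' ⊕ ipad = 2a 36 36 36.
Inner input = 2a 36 36 36 ∥ f8 99.
Inner hash: even-index sum = 344 mod 256 = 88; odd-index sum = 261 mod 256 = 5 → 58 05.

5805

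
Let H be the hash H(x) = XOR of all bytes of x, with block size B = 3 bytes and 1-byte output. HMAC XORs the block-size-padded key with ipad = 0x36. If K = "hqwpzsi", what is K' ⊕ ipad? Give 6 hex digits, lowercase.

Key "hqwpzsi" = 68 71 77 70 7a 73 69 is 7 bytes > B = 3, so hash it first: H(key) = 7e, then zero-pad to 3 bytes: K' = 7e 00 00.
XOR each byte with 0x36: 7e⊕36=48, 00⊕36=36, 00⊕36=36.

483636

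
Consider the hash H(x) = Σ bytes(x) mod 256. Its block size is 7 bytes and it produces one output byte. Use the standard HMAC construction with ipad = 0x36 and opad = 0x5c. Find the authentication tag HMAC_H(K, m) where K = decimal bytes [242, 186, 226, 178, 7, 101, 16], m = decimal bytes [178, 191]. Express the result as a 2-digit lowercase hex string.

Key decimal bytes [242, 186, 226, 178, 7, 101, 16] = f2 ba e2 b2 07 65 10 is exactly B = 7 bytes: K' = f2 ba e2 b2 07 65 10.
K' ⊕ ipad = c4 8c d4 84 31 53 26.  K' ⊕ opad = ae e6 be ee 5b 39 4c.
Inner input = (K'⊕ipad) ∥ m = c4 8c d4 84 31 53 26 ∥ b2 bf.
Inner hash: sum = 196+140+212+132+49+83+38+178+191 = 1219; mod 256 = 195 → c3.
Outer input = (K'⊕opad) ∥ inner = ae e6 be ee 5b 39 4c ∥ c3.
Outer hash (tag): sum = 174+230+190+238+91+57+76+195 = 1251; mod 256 = 227 → e3.

e3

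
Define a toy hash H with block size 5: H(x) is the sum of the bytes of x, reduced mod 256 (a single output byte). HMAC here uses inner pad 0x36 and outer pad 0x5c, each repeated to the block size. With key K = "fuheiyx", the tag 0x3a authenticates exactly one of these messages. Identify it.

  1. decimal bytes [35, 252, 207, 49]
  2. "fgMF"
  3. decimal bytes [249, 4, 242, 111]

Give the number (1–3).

Key "fuheiyx" = 66 75 68 65 69 79 78 is 7 bytes > B = 5, so hash it first: H(key) = 02, then zero-pad to 5 bytes: K' = 02 00 00 00 00.
K' ⊕ ipad = 34 36 36 36 36; K' ⊕ opad = 5e 5c 5c 5c 5c.
m1: inner = H(34 36 36 36 36 23 fc cf 31) = 2b; tag = H(5e 5c 5c 5c 5c 2b) = f9
m2: inner = H(34 36 36 36 36 66 67 4d 46) = 6c; tag = H(5e 5c 5c 5c 5c 6c) = 3a ← matches
m3: inner = H(34 36 36 36 36 f9 04 f2 6f) = 6a; tag = H(5e 5c 5c 5c 5c 6a) = 38

2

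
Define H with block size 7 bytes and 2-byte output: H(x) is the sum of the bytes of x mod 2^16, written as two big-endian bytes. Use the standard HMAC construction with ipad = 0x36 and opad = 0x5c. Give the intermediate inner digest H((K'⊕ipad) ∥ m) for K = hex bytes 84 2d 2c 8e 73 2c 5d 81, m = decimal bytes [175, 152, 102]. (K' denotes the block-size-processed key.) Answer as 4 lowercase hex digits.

03cd

Key hex bytes 84 2d 2c 8e 73 2c 5d 81 is 8 bytes > B = 7, so hash it first: H(key) = 02 e8, then zero-pad to 7 bytes: K' = 02 e8 00 00 00 00 00.
K' ⊕ ipad = 34 de 36 36 36 36 36.
Inner input = 34 de 36 36 36 36 36 ∥ af 98 66.
Inner hash: sum = 52+222+54+54+54+54+54+175+152+102 = 973 → 03 cd.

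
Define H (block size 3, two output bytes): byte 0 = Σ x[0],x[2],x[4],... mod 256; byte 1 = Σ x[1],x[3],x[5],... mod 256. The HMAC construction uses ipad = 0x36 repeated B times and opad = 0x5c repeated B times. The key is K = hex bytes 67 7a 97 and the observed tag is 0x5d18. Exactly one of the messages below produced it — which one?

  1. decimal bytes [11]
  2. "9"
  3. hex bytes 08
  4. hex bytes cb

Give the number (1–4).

1

Key hex bytes 67 7a 97 is exactly B = 3 bytes: K' = 67 7a 97.
K' ⊕ ipad = 51 4c a1; K' ⊕ opad = 3b 26 cb.
m1: inner = H(51 4c a1 0b) = f2 57; tag = H(3b 26 cb f2 57) = 5d18 ← matches
m2: inner = H(51 4c a1 39) = f2 85; tag = H(3b 26 cb f2 85) = 8b18
m3: inner = H(51 4c a1 08) = f2 54; tag = H(3b 26 cb f2 54) = 5a18
m4: inner = H(51 4c a1 cb) = f2 17; tag = H(3b 26 cb f2 17) = 1d18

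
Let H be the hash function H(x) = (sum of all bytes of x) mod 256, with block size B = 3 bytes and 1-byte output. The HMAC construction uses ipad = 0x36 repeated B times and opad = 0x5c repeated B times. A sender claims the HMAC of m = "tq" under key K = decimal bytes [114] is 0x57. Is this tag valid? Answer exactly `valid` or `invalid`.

invalid

Key decimal bytes [114] = 72 is 1 byte ≤ B = 3; zero-pad to 3 bytes: K' = 72 00 00.
K' ⊕ ipad = 44 36 36; K' ⊕ opad = 2e 5c 5c.
Inner hash: sum = 68+54+54+116+113 = 405; mod 256 = 149 → 95.
Outer hash (recomputed tag): sum = 46+92+92+149 = 379; mod 256 = 123 → 7b.
Recomputed tag = 7b; claimed = 57 → mismatch.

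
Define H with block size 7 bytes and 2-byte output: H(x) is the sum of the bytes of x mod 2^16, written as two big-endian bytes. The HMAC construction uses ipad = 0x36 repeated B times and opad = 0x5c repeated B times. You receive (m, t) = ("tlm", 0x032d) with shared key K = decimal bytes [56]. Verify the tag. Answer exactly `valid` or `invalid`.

valid

Key decimal bytes [56] = 38 is 1 byte ≤ B = 7; zero-pad to 7 bytes: K' = 38 00 00 00 00 00 00.
K' ⊕ ipad = 0e 36 36 36 36 36 36; K' ⊕ opad = 64 5c 5c 5c 5c 5c 5c.
Inner hash: sum = 14+54+54+54+54+54+54+116+108+109 = 671 → 02 9f.
Outer hash (recomputed tag): sum = 100+92+92+92+92+92+92+2+159 = 813 → 03 2d.
Recomputed tag = 032d; claimed = 032d → match.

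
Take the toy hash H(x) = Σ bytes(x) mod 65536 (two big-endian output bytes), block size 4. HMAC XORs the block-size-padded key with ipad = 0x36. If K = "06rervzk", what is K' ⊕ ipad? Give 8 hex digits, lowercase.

Key "06rervzk" = 30 36 72 65 72 76 7a 6b is 8 bytes > B = 4, so hash it first: H(key) = 03 0a, then zero-pad to 4 bytes: K' = 03 0a 00 00.
XOR each byte with 0x36: 03⊕36=35, 0a⊕36=3c, 00⊕36=36, 00⊕36=36.

353c3636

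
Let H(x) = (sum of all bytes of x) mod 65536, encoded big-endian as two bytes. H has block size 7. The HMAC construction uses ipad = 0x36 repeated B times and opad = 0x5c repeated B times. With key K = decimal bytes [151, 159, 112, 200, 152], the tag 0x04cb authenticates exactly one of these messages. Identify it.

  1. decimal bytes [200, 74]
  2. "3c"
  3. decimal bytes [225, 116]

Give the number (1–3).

3

Key decimal bytes [151, 159, 112, 200, 152] = 97 9f 70 c8 98 is 5 bytes ≤ B = 7; zero-pad to 7 bytes: K' = 97 9f 70 c8 98 00 00.
K' ⊕ ipad = a1 a9 46 fe ae 36 36; K' ⊕ opad = cb c3 2c 94 c4 5c 5c.
m1: inner = H(a1 a9 46 fe ae 36 36 c8 4a) = 04 ba; tag = H(cb c3 2c 94 c4 5c 5c 04 ba) = 0488
m2: inner = H(a1 a9 46 fe ae 36 36 33 63) = 04 3e; tag = H(cb c3 2c 94 c4 5c 5c 04 3e) = 040c
m3: inner = H(a1 a9 46 fe ae 36 36 e1 74) = 04 fd; tag = H(cb c3 2c 94 c4 5c 5c 04 fd) = 04cb ← matches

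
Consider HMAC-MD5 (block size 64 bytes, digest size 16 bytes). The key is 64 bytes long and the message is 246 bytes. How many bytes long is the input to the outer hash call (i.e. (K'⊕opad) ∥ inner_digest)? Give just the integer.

Key is 64 ≤ 64 bytes, zero-padded: |K'| = 64.
Outer input = (K'⊕opad) ∥ H(inner) → 64 + 16 = 80 bytes.

80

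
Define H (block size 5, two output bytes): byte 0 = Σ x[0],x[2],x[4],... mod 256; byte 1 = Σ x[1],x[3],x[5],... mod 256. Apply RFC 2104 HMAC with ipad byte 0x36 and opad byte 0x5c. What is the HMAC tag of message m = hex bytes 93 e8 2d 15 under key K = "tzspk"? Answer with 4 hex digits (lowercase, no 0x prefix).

Key "tzspk" = 74 7a 73 70 6b is exactly B = 5 bytes: K' = 74 7a 73 70 6b.
K' ⊕ ipad = 42 4c 45 46 5d.  K' ⊕ opad = 28 26 2f 2c 37.
Inner input = (K'⊕ipad) ∥ m = 42 4c 45 46 5d ∥ 93 e8 2d 15.
Inner hash: even-index sum = 481 mod 256 = 225; odd-index sum = 338 mod 256 = 82 → e1 52.
Outer input = (K'⊕opad) ∥ inner = 28 26 2f 2c 37 ∥ e1 52.
Outer hash (tag): even-index sum = 224 mod 256 = 224; odd-index sum = 307 mod 256 = 51 → e0 33.

e033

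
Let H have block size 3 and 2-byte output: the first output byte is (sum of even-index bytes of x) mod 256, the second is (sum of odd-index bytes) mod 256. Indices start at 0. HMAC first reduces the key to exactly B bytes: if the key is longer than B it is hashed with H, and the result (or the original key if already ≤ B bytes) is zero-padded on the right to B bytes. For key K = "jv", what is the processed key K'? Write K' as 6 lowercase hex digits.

Key "jv" = 6a 76 is 2 bytes ≤ B = 3; zero-pad to 3 bytes: K' = 6a 76 00.

6a7600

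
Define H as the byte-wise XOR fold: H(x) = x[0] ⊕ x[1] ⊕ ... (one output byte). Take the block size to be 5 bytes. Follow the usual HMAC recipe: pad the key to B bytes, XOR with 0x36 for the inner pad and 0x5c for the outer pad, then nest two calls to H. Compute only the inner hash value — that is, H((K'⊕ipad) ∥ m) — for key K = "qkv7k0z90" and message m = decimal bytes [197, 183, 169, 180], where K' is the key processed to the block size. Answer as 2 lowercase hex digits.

2a

Key "qkv7k0z90" = 71 6b 76 37 6b 30 7a 39 30 is 9 bytes > B = 5, so hash it first: H(key) = 73, then zero-pad to 5 bytes: K' = 73 00 00 00 00.
K' ⊕ ipad = 45 36 36 36 36.
Inner input = 45 36 36 36 36 ∥ c5 b7 a9 b4.
Inner hash: XOR 45⊕36⊕36⊕36⊕36⊕c5⊕b7⊕a9⊕b4 = 2a.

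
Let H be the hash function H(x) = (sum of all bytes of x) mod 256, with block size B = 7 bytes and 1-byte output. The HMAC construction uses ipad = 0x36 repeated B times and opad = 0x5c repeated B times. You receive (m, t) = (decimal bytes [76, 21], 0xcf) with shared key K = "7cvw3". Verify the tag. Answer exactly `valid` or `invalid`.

valid

Key "7cvw3" = 37 63 76 77 33 is 5 bytes ≤ B = 7; zero-pad to 7 bytes: K' = 37 63 76 77 33 00 00.
K' ⊕ ipad = 01 55 40 41 05 36 36; K' ⊕ opad = 6b 3f 2a 2b 6f 5c 5c.
Inner hash: sum = 1+85+64+65+5+54+54+76+21 = 425; mod 256 = 169 → a9.
Outer hash (recomputed tag): sum = 107+63+42+43+111+92+92+169 = 719; mod 256 = 207 → cf.
Recomputed tag = cf; claimed = cf → match.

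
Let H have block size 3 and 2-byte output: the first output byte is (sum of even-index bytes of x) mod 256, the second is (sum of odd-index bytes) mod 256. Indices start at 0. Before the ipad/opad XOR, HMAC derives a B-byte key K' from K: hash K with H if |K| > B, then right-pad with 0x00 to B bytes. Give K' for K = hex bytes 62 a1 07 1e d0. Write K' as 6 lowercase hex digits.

|K| = 5 > B = 3, so first hash the key.
H(K): even-index sum = 313 mod 256 = 57; odd-index sum = 191 mod 256 = 191 → 39 bf.
Zero-pad H(K) = 39 bf to 3 bytes: K' = 39 bf 00.

39bf00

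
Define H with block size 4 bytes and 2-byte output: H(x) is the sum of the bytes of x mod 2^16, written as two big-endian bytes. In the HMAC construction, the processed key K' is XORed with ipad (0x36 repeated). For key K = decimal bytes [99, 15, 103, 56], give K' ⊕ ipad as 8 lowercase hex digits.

Key decimal bytes [99, 15, 103, 56] = 63 0f 67 38 is exactly B = 4 bytes: K' = 63 0f 67 38.
XOR each byte with 0x36: 63⊕36=55, 0f⊕36=39, 67⊕36=51, 38⊕36=0e.

5539510e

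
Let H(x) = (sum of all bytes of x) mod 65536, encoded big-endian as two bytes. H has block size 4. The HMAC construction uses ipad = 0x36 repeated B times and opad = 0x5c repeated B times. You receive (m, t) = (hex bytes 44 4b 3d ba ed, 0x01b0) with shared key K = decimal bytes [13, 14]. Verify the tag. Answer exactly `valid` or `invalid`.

valid

Key decimal bytes [13, 14] = 0d 0e is 2 bytes ≤ B = 4; zero-pad to 4 bytes: K' = 0d 0e 00 00.
K' ⊕ ipad = 3b 38 36 36; K' ⊕ opad = 51 52 5c 5c.
Inner hash: sum = 59+56+54+54+68+75+61+186+237 = 850 → 03 52.
Outer hash (recomputed tag): sum = 81+82+92+92+3+82 = 432 → 01 b0.
Recomputed tag = 01b0; claimed = 01b0 → match.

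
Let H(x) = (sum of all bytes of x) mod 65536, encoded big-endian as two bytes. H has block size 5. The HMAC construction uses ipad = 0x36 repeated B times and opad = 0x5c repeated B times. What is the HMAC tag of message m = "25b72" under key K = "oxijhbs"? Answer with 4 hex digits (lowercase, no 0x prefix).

02e8

Key "oxijhbs" = 6f 78 69 6a 68 62 73 is 7 bytes > B = 5, so hash it first: H(key) = 02 f7, then zero-pad to 5 bytes: K' = 02 f7 00 00 00.
K' ⊕ ipad = 34 c1 36 36 36.  K' ⊕ opad = 5e ab 5c 5c 5c.
Inner input = (K'⊕ipad) ∥ m = 34 c1 36 36 36 ∥ 32 35 62 37 32.
Inner hash: sum = 52+193+54+54+54+50+53+98+55+50 = 713 → 02 c9.
Outer input = (K'⊕opad) ∥ inner = 5e ab 5c 5c 5c ∥ 02 c9.
Outer hash (tag): sum = 94+171+92+92+92+2+201 = 744 → 02 e8.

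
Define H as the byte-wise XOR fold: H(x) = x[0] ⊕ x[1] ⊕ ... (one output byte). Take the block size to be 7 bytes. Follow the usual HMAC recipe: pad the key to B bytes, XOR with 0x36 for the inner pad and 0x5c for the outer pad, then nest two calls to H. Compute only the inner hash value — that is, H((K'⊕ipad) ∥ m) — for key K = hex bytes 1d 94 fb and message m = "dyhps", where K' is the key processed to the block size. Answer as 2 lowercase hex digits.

Key hex bytes 1d 94 fb is 3 bytes ≤ B = 7; zero-pad to 7 bytes: K' = 1d 94 fb 00 00 00 00.
K' ⊕ ipad = 2b a2 cd 36 36 36 36.
Inner input = 2b a2 cd 36 36 36 36 ∥ 64 79 68 70 73.
Inner hash: XOR 2b⊕a2⊕cd⊕36⊕36⊕36⊕36⊕64⊕79⊕68⊕70⊕73 = 32.

32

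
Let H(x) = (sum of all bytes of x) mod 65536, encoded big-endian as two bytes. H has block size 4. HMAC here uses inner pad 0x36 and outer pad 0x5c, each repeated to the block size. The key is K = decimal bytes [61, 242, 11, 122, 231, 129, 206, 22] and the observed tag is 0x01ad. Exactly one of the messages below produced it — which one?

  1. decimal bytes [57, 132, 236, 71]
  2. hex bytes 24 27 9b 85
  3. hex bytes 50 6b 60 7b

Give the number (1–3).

2

Key decimal bytes [61, 242, 11, 122, 231, 129, 206, 22] = 3d f2 0b 7a e7 81 ce 16 is 8 bytes > B = 4, so hash it first: H(key) = 04 00, then zero-pad to 4 bytes: K' = 04 00 00 00.
K' ⊕ ipad = 32 36 36 36; K' ⊕ opad = 58 5c 5c 5c.
m1: inner = H(32 36 36 36 39 84 ec 47) = 02 c4; tag = H(58 5c 5c 5c 02 c4) = 0232
m2: inner = H(32 36 36 36 24 27 9b 85) = 02 3f; tag = H(58 5c 5c 5c 02 3f) = 01ad ← matches
m3: inner = H(32 36 36 36 50 6b 60 7b) = 02 6a; tag = H(58 5c 5c 5c 02 6a) = 01d8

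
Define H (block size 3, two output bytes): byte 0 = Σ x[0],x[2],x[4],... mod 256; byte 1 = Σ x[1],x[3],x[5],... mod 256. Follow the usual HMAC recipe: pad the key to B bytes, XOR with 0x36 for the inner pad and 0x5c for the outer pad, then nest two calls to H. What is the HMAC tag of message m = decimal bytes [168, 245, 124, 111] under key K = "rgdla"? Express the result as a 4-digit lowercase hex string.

d02a

Key "rgdla" = 72 67 64 6c 61 is 5 bytes > B = 3, so hash it first: H(key) = 37 d3, then zero-pad to 3 bytes: K' = 37 d3 00.
K' ⊕ ipad = 01 e5 36.  K' ⊕ opad = 6b 8f 5c.
Inner input = (K'⊕ipad) ∥ m = 01 e5 36 ∥ a8 f5 7c 6f.
Inner hash: even-index sum = 411 mod 256 = 155; odd-index sum = 521 mod 256 = 9 → 9b 09.
Outer input = (K'⊕opad) ∥ inner = 6b 8f 5c ∥ 9b 09.
Outer hash (tag): even-index sum = 208 mod 256 = 208; odd-index sum = 298 mod 256 = 42 → d0 2a.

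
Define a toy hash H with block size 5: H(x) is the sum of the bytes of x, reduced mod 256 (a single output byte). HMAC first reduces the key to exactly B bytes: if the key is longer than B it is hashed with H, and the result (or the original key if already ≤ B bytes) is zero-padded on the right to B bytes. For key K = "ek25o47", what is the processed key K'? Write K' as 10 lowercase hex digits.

1100000000

|K| = 7 > B = 5, so first hash the key.
H(K): sum = 101+107+50+53+111+52+55 = 529; mod 256 = 17 → 11.
Zero-pad H(K) = 11 to 5 bytes: K' = 11 00 00 00 00.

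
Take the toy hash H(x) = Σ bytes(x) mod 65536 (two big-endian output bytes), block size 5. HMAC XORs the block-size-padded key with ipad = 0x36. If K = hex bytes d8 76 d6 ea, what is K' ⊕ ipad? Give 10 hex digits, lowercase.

ee40e0dc36

Key hex bytes d8 76 d6 ea is 4 bytes ≤ B = 5; zero-pad to 5 bytes: K' = d8 76 d6 ea 00.
XOR each byte with 0x36: d8⊕36=ee, 76⊕36=40, d6⊕36=e0, ea⊕36=dc, 00⊕36=36.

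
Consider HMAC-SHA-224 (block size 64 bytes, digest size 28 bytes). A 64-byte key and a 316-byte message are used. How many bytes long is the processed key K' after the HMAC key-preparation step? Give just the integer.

Key is 64 ≤ 64 bytes, zero-padded: |K'| = 64.

64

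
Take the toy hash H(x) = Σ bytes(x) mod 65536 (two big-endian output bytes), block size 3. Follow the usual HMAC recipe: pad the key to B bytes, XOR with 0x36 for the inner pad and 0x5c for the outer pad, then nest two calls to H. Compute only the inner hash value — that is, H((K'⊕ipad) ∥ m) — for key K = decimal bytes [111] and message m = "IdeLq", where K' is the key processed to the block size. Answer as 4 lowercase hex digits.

Key decimal bytes [111] = 6f is 1 byte ≤ B = 3; zero-pad to 3 bytes: K' = 6f 00 00.
K' ⊕ ipad = 59 36 36.
Inner input = 59 36 36 ∥ 49 64 65 4c 71.
Inner hash: sum = 89+54+54+73+100+101+76+113 = 660 → 02 94.

0294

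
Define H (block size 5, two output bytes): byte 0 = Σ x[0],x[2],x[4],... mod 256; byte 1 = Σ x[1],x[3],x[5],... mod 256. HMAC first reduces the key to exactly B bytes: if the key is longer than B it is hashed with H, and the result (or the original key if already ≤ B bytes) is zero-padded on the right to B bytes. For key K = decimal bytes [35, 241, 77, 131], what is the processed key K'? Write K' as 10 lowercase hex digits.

23f14d8300

Key decimal bytes [35, 241, 77, 131] = 23 f1 4d 83 is 4 bytes ≤ B = 5; zero-pad to 5 bytes: K' = 23 f1 4d 83 00.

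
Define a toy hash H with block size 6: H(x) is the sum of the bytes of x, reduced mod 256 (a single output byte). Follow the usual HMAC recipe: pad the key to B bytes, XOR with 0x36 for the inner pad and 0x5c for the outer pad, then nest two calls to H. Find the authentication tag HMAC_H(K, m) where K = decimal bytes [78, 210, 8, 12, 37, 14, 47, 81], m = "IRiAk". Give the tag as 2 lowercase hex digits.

16

Key decimal bytes [78, 210, 8, 12, 37, 14, 47, 81] = 4e d2 08 0c 25 0e 2f 51 is 8 bytes > B = 6, so hash it first: H(key) = e7, then zero-pad to 6 bytes: K' = e7 00 00 00 00 00.
K' ⊕ ipad = d1 36 36 36 36 36.  K' ⊕ opad = bb 5c 5c 5c 5c 5c.
Inner input = (K'⊕ipad) ∥ m = d1 36 36 36 36 36 ∥ 49 52 69 41 6b.
Inner hash: sum = 209+54+54+54+54+54+73+82+105+65+107 = 911; mod 256 = 143 → 8f.
Outer input = (K'⊕opad) ∥ inner = bb 5c 5c 5c 5c 5c ∥ 8f.
Outer hash (tag): sum = 187+92+92+92+92+92+143 = 790; mod 256 = 22 → 16.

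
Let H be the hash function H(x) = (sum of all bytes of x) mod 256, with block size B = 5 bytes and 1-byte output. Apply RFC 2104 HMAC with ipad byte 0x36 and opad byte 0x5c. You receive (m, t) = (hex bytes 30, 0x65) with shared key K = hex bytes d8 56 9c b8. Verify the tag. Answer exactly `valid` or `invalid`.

Key hex bytes d8 56 9c b8 is 4 bytes ≤ B = 5; zero-pad to 5 bytes: K' = d8 56 9c b8 00.
K' ⊕ ipad = ee 60 aa 8e 36; K' ⊕ opad = 84 0a c0 e4 5c.
Inner hash: sum = 238+96+170+142+54+48 = 748; mod 256 = 236 → ec.
Outer hash (recomputed tag): sum = 132+10+192+228+92+236 = 890; mod 256 = 122 → 7a.
Recomputed tag = 7a; claimed = 65 → mismatch.

invalid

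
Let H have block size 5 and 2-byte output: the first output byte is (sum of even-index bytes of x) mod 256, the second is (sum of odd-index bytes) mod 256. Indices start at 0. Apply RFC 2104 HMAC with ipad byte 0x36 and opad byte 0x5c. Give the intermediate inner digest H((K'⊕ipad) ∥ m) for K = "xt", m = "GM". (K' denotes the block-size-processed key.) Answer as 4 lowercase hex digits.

07bf

Key "xt" = 78 74 is 2 bytes ≤ B = 5; zero-pad to 5 bytes: K' = 78 74 00 00 00.
K' ⊕ ipad = 4e 42 36 36 36.
Inner input = 4e 42 36 36 36 ∥ 47 4d.
Inner hash: even-index sum = 263 mod 256 = 7; odd-index sum = 191 mod 256 = 191 → 07 bf.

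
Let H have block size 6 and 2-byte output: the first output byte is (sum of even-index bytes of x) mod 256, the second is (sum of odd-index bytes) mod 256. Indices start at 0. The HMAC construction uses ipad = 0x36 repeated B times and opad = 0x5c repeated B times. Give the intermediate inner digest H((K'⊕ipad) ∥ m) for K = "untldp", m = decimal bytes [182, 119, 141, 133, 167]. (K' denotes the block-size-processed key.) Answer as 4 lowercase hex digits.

c1f4

Key "untldp" = 75 6e 74 6c 64 70 is exactly B = 6 bytes: K' = 75 6e 74 6c 64 70.
K' ⊕ ipad = 43 58 42 5a 52 46.
Inner input = 43 58 42 5a 52 46 ∥ b6 77 8d 85 a7.
Inner hash: even-index sum = 705 mod 256 = 193; odd-index sum = 500 mod 256 = 244 → c1 f4.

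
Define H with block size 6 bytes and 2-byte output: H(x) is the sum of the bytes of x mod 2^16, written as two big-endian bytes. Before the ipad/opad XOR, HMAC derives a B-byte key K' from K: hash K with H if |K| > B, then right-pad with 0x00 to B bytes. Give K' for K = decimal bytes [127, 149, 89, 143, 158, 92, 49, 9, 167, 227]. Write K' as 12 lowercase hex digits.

|K| = 10 > B = 6, so first hash the key.
H(K): sum = 127+149+89+143+158+92+49+9+167+227 = 1210 → 04 ba.
Zero-pad H(K) = 04 ba to 6 bytes: K' = 04 ba 00 00 00 00.

04ba00000000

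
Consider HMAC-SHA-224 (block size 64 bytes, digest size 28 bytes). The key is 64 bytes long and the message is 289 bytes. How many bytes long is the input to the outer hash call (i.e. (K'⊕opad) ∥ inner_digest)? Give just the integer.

Key is 64 ≤ 64 bytes, zero-padded: |K'| = 64.
Outer input = (K'⊕opad) ∥ H(inner) → 64 + 28 = 92 bytes.

92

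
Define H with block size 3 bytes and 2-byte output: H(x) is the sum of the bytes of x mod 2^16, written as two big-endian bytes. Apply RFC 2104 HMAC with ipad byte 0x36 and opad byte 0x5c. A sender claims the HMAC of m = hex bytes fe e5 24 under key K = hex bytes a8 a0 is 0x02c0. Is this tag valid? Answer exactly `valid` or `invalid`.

valid

Key hex bytes a8 a0 is 2 bytes ≤ B = 3; zero-pad to 3 bytes: K' = a8 a0 00.
K' ⊕ ipad = 9e 96 36; K' ⊕ opad = f4 fc 5c.
Inner hash: sum = 158+150+54+254+229+36 = 881 → 03 71.
Outer hash (recomputed tag): sum = 244+252+92+3+113 = 704 → 02 c0.
Recomputed tag = 02c0; claimed = 02c0 → match.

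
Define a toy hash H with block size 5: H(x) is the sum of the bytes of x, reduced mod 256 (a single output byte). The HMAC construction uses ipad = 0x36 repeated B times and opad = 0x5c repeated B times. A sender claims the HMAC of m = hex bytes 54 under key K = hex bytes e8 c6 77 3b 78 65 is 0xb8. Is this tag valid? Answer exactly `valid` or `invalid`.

Key hex bytes e8 c6 77 3b 78 65 is 6 bytes > B = 5, so hash it first: H(key) = 3d, then zero-pad to 5 bytes: K' = 3d 00 00 00 00.
K' ⊕ ipad = 0b 36 36 36 36; K' ⊕ opad = 61 5c 5c 5c 5c.
Inner hash: sum = 11+54+54+54+54+84 = 311; mod 256 = 55 → 37.
Outer hash (recomputed tag): sum = 97+92+92+92+92+55 = 520; mod 256 = 8 → 08.
Recomputed tag = 08; claimed = b8 → mismatch.

invalid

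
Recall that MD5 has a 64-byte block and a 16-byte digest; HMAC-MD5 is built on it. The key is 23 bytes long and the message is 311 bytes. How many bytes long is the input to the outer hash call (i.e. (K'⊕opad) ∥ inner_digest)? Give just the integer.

80

Key is 23 ≤ 64 bytes, zero-padded: |K'| = 64.
Outer input = (K'⊕opad) ∥ H(inner) → 64 + 16 = 80 bytes.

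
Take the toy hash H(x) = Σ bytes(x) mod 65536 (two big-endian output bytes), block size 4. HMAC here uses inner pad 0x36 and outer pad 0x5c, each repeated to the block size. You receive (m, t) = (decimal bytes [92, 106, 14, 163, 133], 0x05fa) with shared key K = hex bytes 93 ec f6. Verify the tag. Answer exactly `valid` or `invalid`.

invalid

Key hex bytes 93 ec f6 is 3 bytes ≤ B = 4; zero-pad to 4 bytes: K' = 93 ec f6 00.
K' ⊕ ipad = a5 da c0 36; K' ⊕ opad = cf b0 aa 5c.
Inner hash: sum = 165+218+192+54+92+106+14+163+133 = 1137 → 04 71.
Outer hash (recomputed tag): sum = 207+176+170+92+4+113 = 762 → 02 fa.
Recomputed tag = 02fa; claimed = 05fa → mismatch.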